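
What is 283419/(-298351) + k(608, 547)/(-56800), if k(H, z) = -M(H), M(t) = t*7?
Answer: -463388042/529573025 ≈ -0.87502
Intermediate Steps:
M(t) = 7*t
k(H, z) = -7*H
283419/(-298351) + k(608, 547)/(-56800) = 283419/(-298351) - 7*608/(-56800) = 283419*(-1/298351) - 4256*(-1/56800) = -283419/298351 + 133/1775 = -463388042/529573025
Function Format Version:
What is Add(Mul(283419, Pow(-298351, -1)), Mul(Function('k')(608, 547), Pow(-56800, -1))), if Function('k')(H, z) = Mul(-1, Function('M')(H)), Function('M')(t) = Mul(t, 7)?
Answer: Rational(-463388042, 529573025) ≈ -0.87502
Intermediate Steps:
Function('M')(t) = Mul(7, t)
Function('k')(H, z) = Mul(-7, H) (Function('k')(H, z) = Mul(-1, Mul(7, H)) = Mul(-7, H))
Add(Mul(283419, Pow(-298351, -1)), Mul(Function('k')(608, 547), Pow(-56800, -1))) = Add(Mul(283419, Pow(-298351, -1)), Mul(Mul(-7, 608), Pow(-56800, -1))) = Add(Mul(283419, Rational(-1, 298351)), Mul(-4256, Rational(-1, 56800))) = Add(Rational(-283419, 298351), Rational(133, 1775)) = Rational(-463388042, 529573025)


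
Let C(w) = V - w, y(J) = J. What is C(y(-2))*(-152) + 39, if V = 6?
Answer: -1177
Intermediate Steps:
C(w) = 6 - w
C(y(-2))*(-152) + 39 = (6 - 1*(-2))*(-152) + 39 = (6 + 2)*(-152) + 39 = 8*(-152) + 39 = -1216 + 39 = -1177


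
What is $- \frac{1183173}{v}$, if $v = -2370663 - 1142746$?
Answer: $\frac{1183173}{3513409} \approx 0.33676$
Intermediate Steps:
$v = -3513409$
$- \frac{1183173}{v} = - \frac{1183173}{-3513409} = \left(-1183173\right) \left(- \frac{1}{3513409}\right) = \frac{1183173}{3513409}$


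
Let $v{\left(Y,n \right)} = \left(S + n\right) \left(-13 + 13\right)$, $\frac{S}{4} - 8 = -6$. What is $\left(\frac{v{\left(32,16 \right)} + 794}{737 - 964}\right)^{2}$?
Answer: $\frac{630436}{51529} \approx 12.235$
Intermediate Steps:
$S = 8$ ($S = 32 + 4 \left(-6\right) = 32 - 24 = 8$)
$v{\left(Y,n \right)} = 0$ ($v{\left(Y,n \right)} = \left(8 + n\right) \left(-13 + 13\right) = \left(8 + n\right) 0 = 0$)
$\left(\frac{v{\left(32,16 \right)} + 794}{737 - 964}\right)^{2} = \left(\frac{0 + 794}{737 - 964}\right)^{2} = \left(\frac{794}{-227}\right)^{2} = \left(794 \left(- \frac{1}{227}\right)\right)^{2} = \left(- \frac{794}{227}\right)^{2} = \frac{630436}{51529}$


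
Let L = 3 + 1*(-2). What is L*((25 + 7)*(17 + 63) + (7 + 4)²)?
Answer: 2681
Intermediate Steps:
L = 1 (L = 3 - 2 = 1)
L*((25 + 7)*(17 + 63) + (7 + 4)²) = 1*((25 + 7)*(17 + 63) + (7 + 4)²) = 1*(32*80 + 11²) = 1*(2560 + 121) = 1*2681 = 2681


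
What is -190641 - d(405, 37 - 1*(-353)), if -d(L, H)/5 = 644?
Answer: -187421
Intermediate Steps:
d(L, H) = -3220 (d(L, H) = -5*644 = -3220)
-190641 - d(405, 37 - 1*(-353)) = -190641 - 1*(-3220) = -190641 + 3220 = -187421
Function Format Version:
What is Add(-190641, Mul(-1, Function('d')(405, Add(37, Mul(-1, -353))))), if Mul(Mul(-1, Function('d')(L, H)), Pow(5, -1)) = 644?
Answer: -187421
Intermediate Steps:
Function('d')(L, H) = -3220 (Function('d')(L, H) = Mul(-5, 644) = -3220)
Add(-190641, Mul(-1, Function('d')(405, Add(37, Mul(-1, -353))))) = Add(-190641, Mul(-1, -3220)) = Add(-190641, 3220) = -187421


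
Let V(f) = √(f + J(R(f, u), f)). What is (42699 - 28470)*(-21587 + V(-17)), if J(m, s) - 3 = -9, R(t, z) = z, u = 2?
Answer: -307161423 + 14229*I*√23 ≈ -3.0716e+8 + 68240.0*I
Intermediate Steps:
J(m, s) = -6 (J(m, s) = 3 - 9 = -6)
V(f) = √(-6 + f) (V(f) = √(f - 6) = √(-6 + f))
(42699 - 28470)*(-21587 + V(-17)) = (42699 - 28470)*(-21587 + √(-6 - 17)) = 14229*(-21587 + √(-23)) = 14229*(-21587 + I*√23) = -307161423 + 14229*I*√23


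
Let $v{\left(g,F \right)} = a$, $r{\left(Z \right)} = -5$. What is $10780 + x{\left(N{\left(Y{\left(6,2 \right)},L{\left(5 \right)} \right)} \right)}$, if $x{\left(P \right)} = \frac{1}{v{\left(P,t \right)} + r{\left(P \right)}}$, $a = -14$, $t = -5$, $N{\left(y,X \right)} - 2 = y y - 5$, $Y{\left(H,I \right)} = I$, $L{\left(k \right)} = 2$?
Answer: $\frac{204819}{19} \approx 10780.0$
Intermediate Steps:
$N{\left(y,X \right)} = -3 + y^{2}$ ($N{\left(y,X \right)} = 2 + \left(y y - 5\right) = 2 + \left(y^{2} - 5\right) = 2 + \left(-5 + y^{2}\right) = -3 + y^{2}$)
$v{\left(g,F \right)} = -14$
$x{\left(P \right)} = - \frac{1}{19}$ ($x{\left(P \right)} = \frac{1}{-14 - 5} = \frac{1}{-19} = - \frac{1}{19}$)
$10780 + x{\left(N{\left(Y{\left(6,2 \right)},L{\left(5 \right)} \right)} \right)} = 10780 - \frac{1}{19} = \frac{204819}{19}$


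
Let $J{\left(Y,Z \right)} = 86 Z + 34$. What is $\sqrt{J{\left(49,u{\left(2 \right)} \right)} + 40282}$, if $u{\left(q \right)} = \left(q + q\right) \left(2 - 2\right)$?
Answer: $2 \sqrt{10079} \approx 200.79$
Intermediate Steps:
$u{\left(q \right)} = 0$ ($u{\left(q \right)} = 2 q 0 = 0$)
$J{\left(Y,Z \right)} = 34 + 86 Z$
$\sqrt{J{\left(49,u{\left(2 \right)} \right)} + 40282} = \sqrt{\left(34 + 86 \cdot 0\right) + 40282} = \sqrt{\left(34 + 0\right) + 40282} = \sqrt{34 + 40282} = \sqrt{40316} = 2 \sqrt{10079}$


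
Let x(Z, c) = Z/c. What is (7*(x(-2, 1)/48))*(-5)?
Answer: 35/24 ≈ 1.4583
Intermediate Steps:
(7*(x(-2, 1)/48))*(-5) = (7*(-2/1/48))*(-5) = (7*(-2*1*(1/48)))*(-5) = (7*(-2*1/48))*(-5) = (7*(-1/24))*(-5) = -7/24*(-5) = 35/24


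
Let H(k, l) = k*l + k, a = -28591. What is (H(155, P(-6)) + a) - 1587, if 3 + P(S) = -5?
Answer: -31263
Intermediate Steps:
P(S) = -8 (P(S) = -3 - 5 = -8)
H(k, l) = k + k*l
(H(155, P(-6)) + a) - 1587 = (155*(1 - 8) - 28591) - 1587 = (155*(-7) - 28591) - 1587 = (-1085 - 28591) - 1587 = -29676 - 1587 = -31263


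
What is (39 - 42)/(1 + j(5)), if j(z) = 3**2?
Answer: -3/10 ≈ -0.30000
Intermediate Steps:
j(z) = 9
(39 - 42)/(1 + j(5)) = (39 - 42)/(1 + 9) = -3/10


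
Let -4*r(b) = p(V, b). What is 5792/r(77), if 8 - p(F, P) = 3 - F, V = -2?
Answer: -23168/3 ≈ -7722.7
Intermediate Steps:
p(F, P) = 5 + F (p(F, P) = 8 - (3 - F) = 8 + (-3 + F) = 5 + F)
r(b) = -3/4 (r(b) = -(5 - 2)/4 = -1/4*3 = -3/4)
5792/r(77) = 5792/(-3/4) = 5792*(-4/3) = -23168/3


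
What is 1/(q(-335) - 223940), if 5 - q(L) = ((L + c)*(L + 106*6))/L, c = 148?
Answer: -335/75074512 ≈ -4.4622e-6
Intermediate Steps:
q(L) = 5 - (148 + L)*(636 + L)/L (q(L) = 5 - (L + 148)*(L + 106*6)/L = 5 - (148 + L)*(L + 636)/L = 5 - (148 + L)*(636 + L)/L)
1/(q(-335) - 223940) = 1/((-779 - 1*(-335) - 94128/(-335)) - 223940) = 1/((-779 + 335 - 94128*(-1/335)) - 223940) = 1/((-779 + 335 + 94128/335) - 223940) = 1/(-54612/335 - 223940) = 1/(-75074512/335) = -335/75074512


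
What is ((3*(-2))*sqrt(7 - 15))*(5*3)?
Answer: -180*I*sqrt(2) ≈ -254.56*I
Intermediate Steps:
((3*(-2))*sqrt(7 - 15))*(5*3) = -12*I*sqrt(2)*15 = -180*I*sqrt(2)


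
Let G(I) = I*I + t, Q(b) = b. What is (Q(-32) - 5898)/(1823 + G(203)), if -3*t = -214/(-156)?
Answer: -1387620/10069381 ≈ -0.13781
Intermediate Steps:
t = -107/234 (t = -(-214)/(3*(-156)) = -(-214)*(-1)/(3*156) = -1/3*107/78 = -107/234 ≈ -0.45726)
G(I) = -107/234 + I**2 (G(I) = I*I - 107/234 = I**2 - 107/234 = -107/234 + I**2)
(Q(-32) - 5898)/(1823 + G(203)) = (-32 - 5898)/(1823 + (-107/234 + 203**2)) = -5930/(1823 + (-107/234 + 41209)) = -5930/(1823 + 9642799/234) = -5930/10069381/234 = -5930*234/10069381 = -1387620/10069381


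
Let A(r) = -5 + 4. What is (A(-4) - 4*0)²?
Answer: 1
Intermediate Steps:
A(r) = -1
(A(-4) - 4*0)² = (-1 - 4*0)² = (-1 + 0)² = (-1)² = 1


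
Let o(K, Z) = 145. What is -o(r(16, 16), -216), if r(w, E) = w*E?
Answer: -145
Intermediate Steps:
r(w, E) = E*w
-o(r(16, 16), -216) = -1*145 = -145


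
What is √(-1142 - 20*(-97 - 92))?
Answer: √2638 ≈ 51.361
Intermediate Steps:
√(-1142 - 20*(-97 - 92)) = √(-1142 - 20*(-189)) = √(-1142 + 3780) = √2638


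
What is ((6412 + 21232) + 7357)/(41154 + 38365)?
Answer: 35001/79519 ≈ 0.44016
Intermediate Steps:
((6412 + 21232) + 7357)/(41154 + 38365) = (27644 + 7357)/79519 = 35001*(1/79519) = 35001/79519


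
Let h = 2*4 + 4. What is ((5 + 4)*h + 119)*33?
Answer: 7491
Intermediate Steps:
h = 12 (h = 8 + 4 = 12)
((5 + 4)*h + 119)*33 = ((5 + 4)*12 + 119)*33 = (9*12 + 119)*33 = (108 + 119)*33 = 227*33 = 7491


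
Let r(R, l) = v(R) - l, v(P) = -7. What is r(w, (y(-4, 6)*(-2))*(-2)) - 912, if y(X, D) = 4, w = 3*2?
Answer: -935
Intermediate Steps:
w = 6
r(R, l) = -7 - l
r(w, (y(-4, 6)*(-2))*(-2)) - 912 = (-7 - 4*(-2)*(-2)) - 912 = (-7 - (-8)*(-2)) - 912 = (-7 - 1*16) - 912 = (-7 - 16) - 912 = -23 - 912 = -935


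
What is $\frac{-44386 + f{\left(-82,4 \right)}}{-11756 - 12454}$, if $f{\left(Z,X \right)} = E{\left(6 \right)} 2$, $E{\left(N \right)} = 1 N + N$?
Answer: $\frac{22181}{12105} \approx 1.8324$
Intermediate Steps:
$E{\left(N \right)} = 2 N$ ($E{\left(N \right)} = N + N = 2 N$)
$f{\left(Z,X \right)} = 24$ ($f{\left(Z,X \right)} = 2 \cdot 6 \cdot 2 = 12 \cdot 2 = 24$)
$\frac{-44386 + f{\left(-82,4 \right)}}{-11756 - 12454} = \frac{-44386 + 24}{-11756 - 12454} = - \frac{44362}{-24210} = \left(-44362\right) \left(- \frac{1}{24210}\right) = \frac{22181}{12105}$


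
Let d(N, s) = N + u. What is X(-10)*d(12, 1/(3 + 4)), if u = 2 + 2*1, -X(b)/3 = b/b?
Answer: -48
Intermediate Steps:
X(b) = -3 (X(b) = -3*b/b = -3*1 = -3)
u = 4 (u = 2 + 2 = 4)
d(N, s) = 4 + N (d(N, s) = N + 4 = 4 + N)
X(-10)*d(12, 1/(3 + 4)) = -3*(4 + 12) = -3*16 = -48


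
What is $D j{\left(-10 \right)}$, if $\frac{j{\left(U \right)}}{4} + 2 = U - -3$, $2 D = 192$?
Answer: $-3456$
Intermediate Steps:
$D = 96$ ($D = \frac{1}{2} \cdot 192 = 96$)
$j{\left(U \right)} = 4 + 4 U$ ($j{\left(U \right)} = -8 + 4 \left(U - -3\right) = -8 + 4 \left(U + 3\right) = -8 + 4 \left(3 + U\right) = -8 + \left(12 + 4 U\right) = 4 + 4 U$)
$D j{\left(-10 \right)} = 96 \left(4 + 4 \left(-10\right)\right) = 96 \left(4 - 40\right) = 96 \left(-36\right) = -3456$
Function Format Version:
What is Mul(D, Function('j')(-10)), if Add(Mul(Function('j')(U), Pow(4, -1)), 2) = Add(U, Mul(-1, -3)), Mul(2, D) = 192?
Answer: -3456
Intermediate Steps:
D = 96 (D = Mul(Rational(1, 2), 192) = 96)
Function('j')(U) = Add(4, Mul(4, U)) (Function('j')(U) = Add(-8, Mul(4, Add(U, Mul(-1, -3)))) = Add(-8, Mul(4, Add(U, 3))) = Add(-8, Mul(4, Add(3, U))) = Add(-8, Add(12, Mul(4, U))) = Add(4, Mul(4, U)))
Mul(D, Function('j')(-10)) = Mul(96, Add(4, Mul(4, -10))) = Mul(96, Add(4, -40)) = Mul(96, -36) = -3456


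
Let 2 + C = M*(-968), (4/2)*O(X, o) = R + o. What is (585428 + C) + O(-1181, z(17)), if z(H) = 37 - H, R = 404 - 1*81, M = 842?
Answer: -458917/2 ≈ -2.2946e+5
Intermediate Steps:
R = 323 (R = 404 - 81 = 323)
O(X, o) = 323/2 + o/2 (O(X, o) = (323 + o)/2 = 323/2 + o/2)
C = -815058 (C = -2 + 842*(-968) = -2 - 815056 = -815058)
(585428 + C) + O(-1181, z(17)) = (585428 - 815058) + (323/2 + (37 - 1*17)/2) = -229630 + (323/2 + (37 - 17)/2) = -229630 + (323/2 + (1/2)*20) = -229630 + (323/2 + 10) = -229630 + 343/2 = -458917/2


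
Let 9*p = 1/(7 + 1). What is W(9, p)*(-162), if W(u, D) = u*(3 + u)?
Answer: -17496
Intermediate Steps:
p = 1/72 (p = 1/(9*(7 + 1)) = (⅑)/8 = (⅑)*(⅛) = 1/72 ≈ 0.013889)
W(9, p)*(-162) = (9*(3 + 9))*(-162) = (9*12)*(-162) = 108*(-162) = -17496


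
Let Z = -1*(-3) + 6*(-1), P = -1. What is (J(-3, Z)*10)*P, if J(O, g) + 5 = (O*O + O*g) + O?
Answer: -100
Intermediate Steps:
Z = -3 (Z = 3 - 6 = -3)
J(O, g) = -5 + O + O² + O*g (J(O, g) = -5 + ((O*O + O*g) + O) = -5 + ((O² + O*g) + O) = -5 + (O + O² + O*g) = -5 + O + O² + O*g)
(J(-3, Z)*10)*P = ((-5 - 3 + (-3)² - 3*(-3))*10)*(-1) = ((-5 - 3 + 9 + 9)*10)*(-1) = (10*10)*(-1) = 100*(-1) = -100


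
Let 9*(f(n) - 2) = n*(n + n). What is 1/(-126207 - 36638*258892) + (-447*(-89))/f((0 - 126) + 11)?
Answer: 943437458529832/69741968658895 ≈ 13.528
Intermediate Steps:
f(n) = 2 + 2*n**2/9 (f(n) = 2 + (n*(n + n))/9 = 2 + (n*(2*n))/9 = 2 + (2*n**2)/9 = 2 + 2*n**2/9)
1/(-126207 - 36638*258892) + (-447*(-89))/f((0 - 126) + 11) = 1/(-126207 - 36638*258892) + (-447*(-89))/(2 + 2*((0 - 126) + 11)**2/9) = (1/258892)/(-162845) + 39783/(2 + 2*(-126 + 11)**2/9) = -1/162845*1/258892 + 39783/(2 + (2/9)*(-115)**2) = -1/42159267740 + 39783/(2 + (2/9)*13225) = -1/42159267740 + 39783/(2 + 26450/9) = -1/42159267740 + 39783/(26468/9) = -1/42159267740 + 39783*(9/26468) = -1/42159267740 + 358047/26468 = 943437458529832/69741968658895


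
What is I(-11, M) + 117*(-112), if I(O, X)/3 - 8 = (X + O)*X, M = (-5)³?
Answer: 37920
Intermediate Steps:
M = -125
I(O, X) = 24 + 3*X*(O + X) (I(O, X) = 24 + 3*((X + O)*X) = 24 + 3*((O + X)*X) = 24 + 3*(X*(O + X)) = 24 + 3*X*(O + X))
I(-11, M) + 117*(-112) = (24 + 3*(-125)² + 3*(-11)*(-125)) + 117*(-112) = (24 + 3*15625 + 4125) - 13104 = (24 + 46875 + 4125) - 13104 = 51024 - 13104 = 37920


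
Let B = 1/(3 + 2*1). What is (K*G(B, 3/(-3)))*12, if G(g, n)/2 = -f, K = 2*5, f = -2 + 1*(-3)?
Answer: 1200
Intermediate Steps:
f = -5 (f = -2 - 3 = -5)
B = ⅕ (B = 1/(3 + 2) = 1/5 = ⅕ ≈ 0.20000)
K = 10
G(g, n) = 10 (G(g, n) = 2*(-1*(-5)) = 2*5 = 10)
(K*G(B, 3/(-3)))*12 = (10*10)*12 = 100*12 = 1200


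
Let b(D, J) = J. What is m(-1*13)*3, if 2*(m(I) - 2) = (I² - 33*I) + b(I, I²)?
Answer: 2313/2 ≈ 1156.5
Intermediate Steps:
m(I) = 2 + I² - 33*I/2 (m(I) = 2 + ((I² - 33*I) + I²)/2 = 2 + (-33*I + 2*I²)/2 = 2 + (I² - 33*I/2) = 2 + I² - 33*I/2)
m(-1*13)*3 = (2 + (-1*13)² - (-33)*13/2)*3 = (2 + (-13)² - 33/2*(-13))*3 = (2 + 169 + 429/2)*3 = (771/2)*3 = 2313/2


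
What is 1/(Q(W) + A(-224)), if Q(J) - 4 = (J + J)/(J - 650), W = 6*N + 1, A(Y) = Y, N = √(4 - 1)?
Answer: -15440329/3396927822 + 650*√3/1698463911 ≈ -0.0045447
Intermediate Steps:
N = √3 ≈ 1.7320
W = 1 + 6*√3 (W = 6*√3 + 1 = 1 + 6*√3 ≈ 11.392)
Q(J) = 4 + 2*J/(-650 + J) (Q(J) = 4 + (J + J)/(J - 650) = 4 + (2*J)/(-650 + J) = 4 + 2*J/(-650 + J))
1/(Q(W) + A(-224)) = 1/(2*(-1300 + 3*(1 + 6*√3))/(-650 + (1 + 6*√3)) - 224) = 1/(2*(-1300 + (3 + 18*√3))/(-649 + 6*√3) - 224) = 1/(2*(-1297 + 18*√3)/(-649 + 6*√3) - 224) = 1/(-224 + 2*(-1297 + 18*√3)/(-649 + 6*√3))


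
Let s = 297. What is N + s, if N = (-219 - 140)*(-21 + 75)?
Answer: -19089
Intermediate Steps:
N = -19386 (N = -359*54 = -19386)
N + s = -19386 + 297 = -19089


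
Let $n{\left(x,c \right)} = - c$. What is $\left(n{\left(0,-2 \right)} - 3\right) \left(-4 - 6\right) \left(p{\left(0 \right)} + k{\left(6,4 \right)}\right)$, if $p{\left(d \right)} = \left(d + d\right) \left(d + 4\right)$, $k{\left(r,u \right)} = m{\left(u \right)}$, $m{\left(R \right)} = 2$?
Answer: $20$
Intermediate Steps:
$k{\left(r,u \right)} = 2$
$p{\left(d \right)} = 2 d \left(4 + d\right)$
$\left(n{\left(0,-2 \right)} - 3\right) \left(-4 - 6\right) \left(p{\left(0 \right)} + k{\left(6,4 \right)}\right) = \left(\left(-1\right) \left(-2\right) - 3\right) \left(-4 - 6\right) \left(2 \cdot 0 \left(4 + 0\right) + 2\right) = \left(2 - 3\right) \left(-10\right) \left(2 \cdot 0 \cdot 4 + 2\right) = \left(-1\right) \left(-10\right) \left(0 + 2\right) = 10 \cdot 2 = 20$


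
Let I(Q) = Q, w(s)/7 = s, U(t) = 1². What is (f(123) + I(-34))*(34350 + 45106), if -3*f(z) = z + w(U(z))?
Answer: -18433792/3 ≈ -6.1446e+6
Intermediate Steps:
U(t) = 1
w(s) = 7*s
f(z) = -7/3 - z/3 (f(z) = -(z + 7*1)/3 = -(z + 7)/3 = -(7 + z)/3 = -7/3 - z/3)
(f(123) + I(-34))*(34350 + 45106) = ((-7/3 - ⅓*123) - 34)*(34350 + 45106) = ((-7/3 - 41) - 34)*79456 = (-130/3 - 34)*79456 = -232/3*79456 = -18433792/3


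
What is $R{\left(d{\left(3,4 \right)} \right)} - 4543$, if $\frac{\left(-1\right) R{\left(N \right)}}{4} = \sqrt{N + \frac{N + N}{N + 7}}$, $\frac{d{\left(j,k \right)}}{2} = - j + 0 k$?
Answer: $-4543 - 12 i \sqrt{2} \approx -4543.0 - 16.971 i$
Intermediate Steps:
$d{\left(j,k \right)} = - 2 j$ ($d{\left(j,k \right)} = 2 \left(- j + 0 k\right) = 2 \left(- j + 0\right) = 2 \left(- j\right) = - 2 j$)
$R{\left(N \right)} = - 4 \sqrt{N + \frac{2 N}{7 + N}}$ ($R{\left(N \right)} = - 4 \sqrt{N + \frac{N + N}{N + 7}} = - 4 \sqrt{N + \frac{2 N}{7 + N}}$)
$R{\left(d{\left(3,4 \right)} \right)} - 4543 = - 4 \sqrt{\frac{\left(-2\right) 3 \left(9 - 6\right)}{7 - 6}} - 4543 = - 4 \sqrt{- \frac{6 \left(9 - 6\right)}{7 - 6}} - 4543 = - 4 \sqrt{\left(-6\right) 1^{-1} \cdot 3} - 4543 = - 4 \sqrt{\left(-6\right) 1 \cdot 3} - 4543 = - 4 \sqrt{-18} - 4543 = - 4 \cdot 3 i \sqrt{2} - 4543 = - 12 i \sqrt{2} - 4543 = -4543 - 12 i \sqrt{2}$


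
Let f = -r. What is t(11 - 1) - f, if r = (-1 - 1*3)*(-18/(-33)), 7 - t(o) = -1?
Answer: 64/11 ≈ 5.8182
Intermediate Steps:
t(o) = 8 (t(o) = 7 - 1*(-1) = 7 + 1 = 8)
r = -24/11 (r = (-1 - 3)*(-18*(-1/33)) = -4*6/11 = -24/11 ≈ -2.1818)
f = 24/11 (f = -1*(-24/11) = 24/11 ≈ 2.1818)
t(11 - 1) - f = 8 - 1*24/11 = 8 - 24/11 = 64/11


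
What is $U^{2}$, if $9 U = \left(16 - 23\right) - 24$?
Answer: $\frac{961}{81} \approx 11.864$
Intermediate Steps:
$U = - \frac{31}{9}$ ($U = \frac{\left(16 - 23\right) - 24}{9} = \frac{-7 - 24}{9} = \frac{1}{9} \left(-31\right) = - \frac{31}{9} \approx -3.4444$)
$U^{2} = \left(- \frac{31}{9}\right)^{2} = \frac{961}{81}$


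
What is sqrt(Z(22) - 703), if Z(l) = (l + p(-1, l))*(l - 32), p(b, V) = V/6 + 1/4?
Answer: I*sqrt(34638)/6 ≈ 31.019*I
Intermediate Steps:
p(b, V) = 1/4 + V/6 (p(b, V) = V*(1/6) + 1*(1/4) = V/6 + 1/4 = 1/4 + V/6)
Z(l) = (-32 + l)*(1/4 + 7*l/6) (Z(l) = (l + (1/4 + l/6))*(l - 32) = (1/4 + 7*l/6)*(-32 + l) = (-32 + l)*(1/4 + 7*l/6))
sqrt(Z(22) - 703) = sqrt((-8 - 445/12*22 + (7/6)*22**2) - 703) = sqrt((-8 - 4895/6 + (7/6)*484) - 703) = sqrt((-8 - 4895/6 + 1694/3) - 703) = sqrt(-1555/6 - 703) = sqrt(-5773/6) = I*sqrt(34638)/6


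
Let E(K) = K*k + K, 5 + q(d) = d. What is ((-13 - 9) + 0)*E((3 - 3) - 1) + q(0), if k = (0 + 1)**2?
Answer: 39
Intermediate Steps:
q(d) = -5 + d
k = 1 (k = 1**2 = 1)
E(K) = 2*K (E(K) = K*1 + K = K + K = 2*K)
((-13 - 9) + 0)*E((3 - 3) - 1) + q(0) = ((-13 - 9) + 0)*(2*((3 - 3) - 1)) + (-5 + 0) = (-22 + 0)*(2*(0 - 1)) - 5 = -44*(-1) - 5 = -22*(-2) - 5 = 44 - 5 = 39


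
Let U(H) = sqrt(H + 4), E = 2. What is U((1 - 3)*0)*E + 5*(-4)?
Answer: -16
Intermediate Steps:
U(H) = sqrt(4 + H)
U((1 - 3)*0)*E + 5*(-4) = sqrt(4 + (1 - 3)*0)*2 + 5*(-4) = sqrt(4 - 2*0)*2 - 20 = sqrt(4 + 0)*2 - 20 = sqrt(4)*2 - 20 = 2*2 - 20 = 4 - 20 = -16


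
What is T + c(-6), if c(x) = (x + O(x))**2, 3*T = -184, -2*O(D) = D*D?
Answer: 1544/3 ≈ 514.67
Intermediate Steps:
O(D) = -D**2/2 (O(D) = -D*D/2 = -D**2/2)
T = -184/3 (T = (1/3)*(-184) = -184/3 ≈ -61.333)
c(x) = (x - x**2/2)**2
T + c(-6) = -184/3 + (1/4)*(-6)**2*(-2 - 6)**2 = -184/3 + (1/4)*36*(-8)**2 = -184/3 + (1/4)*36*64 = -184/3 + 576 = 1544/3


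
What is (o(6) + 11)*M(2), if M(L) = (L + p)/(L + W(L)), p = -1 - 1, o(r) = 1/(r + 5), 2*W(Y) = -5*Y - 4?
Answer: 0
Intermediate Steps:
W(Y) = -2 - 5*Y/2 (W(Y) = (-5*Y - 4)/2 = (-4 - 5*Y)/2 = -2 - 5*Y/2)
o(r) = 1/(5 + r)
p = -2
M(L) = (-2 + L)/(-2 - 3*L/2) (M(L) = (L - 2)/(L + (-2 - 5*L/2)) = (-2 + L)/(-2 - 3*L/2))
(o(6) + 11)*M(2) = (1/(5 + 6) + 11)*(2*(2 - 1*2)/(4 + 3*2)) = (1/11 + 11)*(2*(2 - 2)/(4 + 6)) = (1/11 + 11)*(2*0/10) = 122*(2*(1/10)*0)/11 = (122/11)*0 = 0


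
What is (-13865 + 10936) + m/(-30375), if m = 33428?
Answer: -89001803/30375 ≈ -2930.1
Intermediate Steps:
(-13865 + 10936) + m/(-30375) = (-13865 + 10936) + 33428/(-30375) = -2929 + 33428*(-1/30375) = -2929 - 33428/30375 = -89001803/30375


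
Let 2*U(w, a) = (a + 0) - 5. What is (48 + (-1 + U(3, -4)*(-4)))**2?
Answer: 4225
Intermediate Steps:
U(w, a) = -5/2 + a/2 (U(w, a) = ((a + 0) - 5)/2 = (a - 5)/2 = (-5 + a)/2 = -5/2 + a/2)
(48 + (-1 + U(3, -4)*(-4)))**2 = (48 + (-1 + (-5/2 + (1/2)*(-4))*(-4)))**2 = (48 + (-1 + (-5/2 - 2)*(-4)))**2 = (48 + (-1 - 9/2*(-4)))**2 = (48 + (-1 + 18))**2 = (48 + 17)**2 = 65**2 = 4225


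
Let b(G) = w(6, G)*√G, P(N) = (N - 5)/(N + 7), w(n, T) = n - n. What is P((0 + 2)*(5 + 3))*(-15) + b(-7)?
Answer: -165/23 ≈ -7.1739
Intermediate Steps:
w(n, T) = 0
P(N) = (-5 + N)/(7 + N)
b(G) = 0 (b(G) = 0*√G = 0)
P((0 + 2)*(5 + 3))*(-15) + b(-7) = ((-5 + (0 + 2)*(5 + 3))/(7 + (0 + 2)*(5 + 3)))*(-15) + 0 = ((-5 + 2*8)/(7 + 2*8))*(-15) + 0 = ((-5 + 16)/(7 + 16))*(-15) + 0 = (11/23)*(-15) + 0 = -165/23 + 0 = -165/23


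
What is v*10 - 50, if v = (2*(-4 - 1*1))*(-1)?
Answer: 50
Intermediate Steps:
v = 10 (v = (2*(-4 - 1))*(-1) = (2*(-5))*(-1) = -10*(-1) = 10)
v*10 - 50 = 10*10 - 50 = 100 - 50 = 50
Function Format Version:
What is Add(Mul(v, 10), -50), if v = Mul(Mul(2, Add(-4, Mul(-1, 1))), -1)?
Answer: 50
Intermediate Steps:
v = 10 (v = Mul(Mul(2, Add(-4, -1)), -1) = Mul(Mul(2, -5), -1) = Mul(-10, -1) = 10)
Add(Mul(v, 10), -50) = Add(Mul(10, 10), -50) = Add(100, -50) = 50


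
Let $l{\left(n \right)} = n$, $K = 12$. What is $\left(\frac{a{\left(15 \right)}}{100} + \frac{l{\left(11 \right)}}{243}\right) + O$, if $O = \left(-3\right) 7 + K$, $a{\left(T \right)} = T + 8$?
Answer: $- \frac{212011}{24300} \approx -8.7247$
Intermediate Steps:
$a{\left(T \right)} = 8 + T$
$O = -9$ ($O = \left(-3\right) 7 + 12 = -21 + 12 = -9$)
$\left(\frac{a{\left(15 \right)}}{100} + \frac{l{\left(11 \right)}}{243}\right) + O = \left(\frac{8 + 15}{100} + \frac{11}{243}\right) - 9 = \left(23 \cdot \frac{1}{100} + 11 \cdot \frac{1}{243}\right) - 9 = \left(\frac{23}{100} + \frac{11}{243}\right) - 9 = \frac{6689}{24300} - 9 = - \frac{212011}{24300}$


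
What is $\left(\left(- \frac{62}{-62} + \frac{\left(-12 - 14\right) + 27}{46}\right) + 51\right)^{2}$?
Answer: $\frac{5726449}{2116} \approx 2706.3$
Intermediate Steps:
$\left(\left(- \frac{62}{-62} + \frac{\left(-12 - 14\right) + 27}{46}\right) + 51\right)^{2} = \left(\left(\left(-62\right) \left(- \frac{1}{62}\right) + \left(-26 + 27\right) \frac{1}{46}\right) + 51\right)^{2} = \left(\left(1 + 1 \cdot \frac{1}{46}\right) + 51\right)^{2} = \left(\left(1 + \frac{1}{46}\right) + 51\right)^{2} = \left(\frac{47}{46} + 51\right)^{2} = \left(\frac{2393}{46}\right)^{2} = \frac{5726449}{2116}$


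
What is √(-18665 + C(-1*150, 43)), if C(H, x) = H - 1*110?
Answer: 5*I*√757 ≈ 137.57*I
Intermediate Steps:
C(H, x) = -110 + H (C(H, x) = H - 110 = -110 + H)
√(-18665 + C(-1*150, 43)) = √(-18665 + (-110 - 1*150)) = √(-18665 + (-110 - 150)) = √(-18665 - 260) = √(-18925) = 5*I*√757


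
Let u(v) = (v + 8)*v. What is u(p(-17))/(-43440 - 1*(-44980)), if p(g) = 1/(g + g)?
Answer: -271/1780240 ≈ -0.00015223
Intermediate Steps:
p(g) = 1/(2*g)
u(v) = v*(8 + v) (u(v) = (8 + v)*v = v*(8 + v))
u(p(-17))/(-43440 - 1*(-44980)) = (((½)/(-17))*(8 + (½)/(-17)))/(-43440 - 1*(-44980)) = (((½)*(-1/17))*(8 + (½)*(-1/17)))/(-43440 + 44980) = -(8 - 1/34)/34/1540 = -1/34*271/34*(1/1540) = -271/1156*1/1540 = -271/1780240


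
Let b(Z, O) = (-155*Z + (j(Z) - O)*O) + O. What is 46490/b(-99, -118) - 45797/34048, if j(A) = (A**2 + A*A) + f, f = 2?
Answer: -107464135813/78717920512 ≈ -1.3652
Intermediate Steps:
j(A) = 2 + 2*A**2 (j(A) = (A**2 + A*A) + 2 = (A**2 + A**2) + 2 = 2*A**2 + 2 = 2 + 2*A**2)
b(Z, O) = O - 155*Z + O*(2 - O + 2*Z**2) (b(Z, O) = (-155*Z + ((2 + 2*Z**2) - O)*O) + O = (-155*Z + (2 - O + 2*Z**2)*O) + O = (-155*Z + O*(2 - O + 2*Z**2)) + O = O - 155*Z + O*(2 - O + 2*Z**2))
46490/b(-99, -118) - 45797/34048 = 46490/(-118 - 1*(-118)**2 - 155*(-99) + 2*(-118)*(1 + (-99)**2)) - 45797/34048 = 46490/(-118 - 1*13924 + 15345 + 2*(-118)*(1 + 9801)) - 45797*1/34048 = 46490/(-118 - 13924 + 15345 + 2*(-118)*9802) - 45797/34048 = 46490/(-118 - 13924 + 15345 - 2313272) - 45797/34048 = 46490/(-2311969) - 45797/34048 = 46490*(-1/2311969) - 45797/34048 = -46490/2311969 - 45797/34048 = -107464135813/78717920512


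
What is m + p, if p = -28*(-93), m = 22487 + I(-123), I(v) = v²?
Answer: 40220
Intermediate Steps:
m = 37616 (m = 22487 + (-123)² = 22487 + 15129 = 37616)
p = 2604
m + p = 37616 + 2604 = 40220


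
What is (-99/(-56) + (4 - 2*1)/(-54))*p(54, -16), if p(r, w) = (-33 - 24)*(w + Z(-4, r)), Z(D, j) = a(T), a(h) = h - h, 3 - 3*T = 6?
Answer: 99446/63 ≈ 1578.5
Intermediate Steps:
T = -1 (T = 1 - ⅓*6 = 1 - 2 = -1)
a(h) = 0
Z(D, j) = 0
p(r, w) = -57*w (p(r, w) = (-33 - 24)*(w + 0) = -57*w)
(-99/(-56) + (4 - 2*1)/(-54))*p(54, -16) = (-99/(-56) + (4 - 2*1)/(-54))*(-57*(-16)) = (-99*(-1/56) + (4 - 2)*(-1/54))*912 = (99/56 + 2*(-1/54))*912 = (99/56 - 1/27)*912 = (2617/1512)*912 = 99446/63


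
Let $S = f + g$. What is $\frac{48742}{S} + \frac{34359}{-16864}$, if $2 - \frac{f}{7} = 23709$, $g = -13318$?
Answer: $- \frac{6981419941}{3023158688} \approx -2.3093$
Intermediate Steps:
$f = -165949$ ($f = 14 - 165963 = -165949$)
$S = -179267$ ($S = -165949 - 13318 = -179267$)
$\frac{48742}{S} + \frac{34359}{-16864} = \frac{48742}{-179267} + \frac{34359}{-16864} = 48742 \left(- \frac{1}{179267}\right) + 34359 \left(- \frac{1}{16864}\right) = - \frac{48742}{179267} - \frac{34359}{16864} = - \frac{6981419941}{3023158688}$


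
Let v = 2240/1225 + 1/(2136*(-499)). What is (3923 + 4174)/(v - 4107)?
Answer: -302060528280/153144405419 ≈ -1.9724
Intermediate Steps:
v = 68215261/37305240 (v = 2240*(1/1225) + (1/2136)*(-1/499) = 64/35 - 1/1065864 = 68215261/37305240 ≈ 1.8286)
(3923 + 4174)/(v - 4107) = (3923 + 4174)/(68215261/37305240 - 4107) = 8097/(-153144405419/37305240) = 8097*(-37305240/153144405419) = -302060528280/153144405419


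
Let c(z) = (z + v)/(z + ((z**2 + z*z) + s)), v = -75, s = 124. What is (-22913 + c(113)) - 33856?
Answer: -1463220937/25775 ≈ -56769.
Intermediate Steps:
c(z) = (-75 + z)/(124 + z + 2*z**2) (c(z) = (z - 75)/(z + ((z**2 + z*z) + 124)) = (-75 + z)/(z + ((z**2 + z**2) + 124)) = (-75 + z)/(z + (2*z**2 + 124)) = (-75 + z)/(z + (124 + 2*z**2)) = (-75 + z)/(124 + z + 2*z**2))
(-22913 + c(113)) - 33856 = (-22913 + (-75 + 113)/(124 + 113 + 2*113**2)) - 33856 = (-22913 + 38/(124 + 113 + 2*12769)) - 33856 = (-22913 + 38/(124 + 113 + 25538)) - 33856 = (-22913 + 38/25775) - 33856 = -590582537/25775 - 33856 = -1463220937/25775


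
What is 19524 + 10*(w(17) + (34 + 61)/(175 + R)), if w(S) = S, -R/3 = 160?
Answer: 1201144/61 ≈ 19691.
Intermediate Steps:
R = -480 (R = -3*160 = -480)
19524 + 10*(w(17) + (34 + 61)/(175 + R)) = 19524 + 10*(17 + (34 + 61)/(175 - 480)) = 19524 + 10*(17 + 95/(-305)) = 19524 + 10*(17 + 95*(-1/305)) = 19524 + 10*(17 - 19/61) = 19524 + 10*(1018/61) = 19524 + 10180/61 = 1201144/61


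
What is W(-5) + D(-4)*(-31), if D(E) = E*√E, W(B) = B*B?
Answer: 25 + 248*I ≈ 25.0 + 248.0*I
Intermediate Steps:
W(B) = B²
D(E) = E^(3/2)
W(-5) + D(-4)*(-31) = (-5)² + (-4)^(3/2)*(-31) = 25 - 8*I*(-31) = 25 + 248*I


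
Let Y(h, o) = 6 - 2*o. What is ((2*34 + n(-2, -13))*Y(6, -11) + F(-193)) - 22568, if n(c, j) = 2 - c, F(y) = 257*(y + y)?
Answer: -119754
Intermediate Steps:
F(y) = 514*y (F(y) = 257*(2*y) = 514*y)
((2*34 + n(-2, -13))*Y(6, -11) + F(-193)) - 22568 = ((2*34 + (2 - 1*(-2)))*(6 - 2*(-11)) + 514*(-193)) - 22568 = ((68 + (2 + 2))*(6 + 22) - 99202) - 22568 = ((68 + 4)*28 - 99202) - 22568 = (72*28 - 99202) - 22568 = (2016 - 99202) - 22568 = -97186 - 22568 = -119754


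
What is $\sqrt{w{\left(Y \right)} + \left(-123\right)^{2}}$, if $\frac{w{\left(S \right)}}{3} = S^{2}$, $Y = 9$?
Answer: $6 \sqrt{427} \approx 123.98$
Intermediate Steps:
$w{\left(S \right)} = 3 S^{2}$
$\sqrt{w{\left(Y \right)} + \left(-123\right)^{2}} = \sqrt{3 \cdot 9^{2} + \left(-123\right)^{2}} = \sqrt{3 \cdot 81 + 15129} = \sqrt{243 + 15129} = \sqrt{15372} = 6 \sqrt{427}$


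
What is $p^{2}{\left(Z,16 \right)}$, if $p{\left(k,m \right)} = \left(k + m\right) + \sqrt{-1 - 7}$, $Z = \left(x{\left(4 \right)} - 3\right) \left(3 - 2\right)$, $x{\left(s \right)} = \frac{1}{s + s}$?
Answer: $\frac{10513}{64} + \frac{105 i \sqrt{2}}{2} \approx 164.27 + 74.246 i$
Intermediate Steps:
$x{\left(s \right)} = \frac{1}{2 s}$
$Z = - \frac{23}{8}$ ($Z = \left(\frac{1}{2 \cdot 4} - 3\right) \left(3 - 2\right) = \left(\frac{1}{2} \cdot \frac{1}{4} - 3\right) 1 = \left(\frac{1}{8} - 3\right) 1 = \left(- \frac{23}{8}\right) 1 = - \frac{23}{8} \approx -2.875$)
$p{\left(k,m \right)} = k + m + 2 i \sqrt{2}$ ($p{\left(k,m \right)} = \left(k + m\right) + \sqrt{-8} = \left(k + m\right) + 2 i \sqrt{2} = k + m + 2 i \sqrt{2}$)
$p^{2}{\left(Z,16 \right)} = \left(- \frac{23}{8} + 16 + 2 i \sqrt{2}\right)^{2} = \left(\frac{105}{8} + 2 i \sqrt{2}\right)^{2}$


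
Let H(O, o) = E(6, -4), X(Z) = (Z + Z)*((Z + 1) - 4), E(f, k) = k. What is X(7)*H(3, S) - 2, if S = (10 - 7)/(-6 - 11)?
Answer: -226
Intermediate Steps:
S = -3/17 (S = 3/(-17) = 3*(-1/17) = -3/17 ≈ -0.17647)
X(Z) = 2*Z*(-3 + Z) (X(Z) = (2*Z)*((1 + Z) - 4) = (2*Z)*(-3 + Z) = 2*Z*(-3 + Z))
H(O, o) = -4
X(7)*H(3, S) - 2 = (2*7*(-3 + 7))*(-4) - 2 = (2*7*4)*(-4) - 2 = 56*(-4) - 2 = -224 - 2 = -226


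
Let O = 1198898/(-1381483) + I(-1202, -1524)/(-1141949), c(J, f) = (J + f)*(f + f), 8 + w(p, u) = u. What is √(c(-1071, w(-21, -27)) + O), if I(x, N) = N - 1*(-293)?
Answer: √192678302686526953601340899537/1577583130367 ≈ 278.24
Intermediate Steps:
w(p, u) = -8 + u
I(x, N) = 293 + N (I(x, N) = N + 293 = 293 + N)
c(J, f) = 2*f*(J + f) (c(J, f) = (J + f)*(2*f) = 2*f*(J + f))
O = -1367379766629/1577583130367 (O = 1198898/(-1381483) + (293 - 1524)/(-1141949) = 1198898*(-1/1381483) - 1231*(-1/1141949) = -1198898/1381483 + 1231/1141949 = -1367379766629/1577583130367 ≈ -0.86676)
√(c(-1071, w(-21, -27)) + O) = √(2*(-8 - 27)*(-1071 + (-8 - 27)) - 1367379766629/1577583130367) = √(2*(-35)*(-1071 - 35) - 1367379766629/1577583130367) = √(2*(-35)*(-1106) - 1367379766629/1577583130367) = √(77420 - 1367379766629/1577583130367) = √(122135118573246511/1577583130367) = √192678302686526953601340899537/1577583130367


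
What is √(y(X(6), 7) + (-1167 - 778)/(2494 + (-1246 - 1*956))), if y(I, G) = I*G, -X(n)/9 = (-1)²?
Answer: I*√1484893/146 ≈ 8.3463*I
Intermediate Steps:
X(n) = -9 (X(n) = -9*(-1)² = -9*1 = -9)
y(I, G) = G*I
√(y(X(6), 7) + (-1167 - 778)/(2494 + (-1246 - 1*956))) = √(7*(-9) + (-1167 - 778)/(2494 + (-1246 - 1*956))) = √(-63 - 1945/(2494 + (-1246 - 956))) = √(-63 - 1945/(2494 - 2202)) = √(-63 - 1945/292) = √(-20341/292) = I*√1484893/146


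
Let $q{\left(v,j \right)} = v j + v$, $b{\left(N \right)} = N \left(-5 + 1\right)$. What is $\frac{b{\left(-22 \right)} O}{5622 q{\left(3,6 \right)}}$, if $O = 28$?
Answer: $\frac{176}{8433} \approx 0.02087$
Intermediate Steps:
$b{\left(N \right)} = - 4 N$ ($b{\left(N \right)} = N \left(-4\right) = - 4 N$)
$q{\left(v,j \right)} = v + j v$ ($q{\left(v,j \right)} = j v + v = v + j v$)
$\frac{b{\left(-22 \right)} O}{5622 q{\left(3,6 \right)}} = \frac{\left(-4\right) \left(-22\right) 28}{5622 \cdot 3 \left(1 + 6\right)} = \frac{88 \cdot 28}{5622 \cdot 3 \cdot 7} = \frac{2464}{5622 \cdot 21} = \frac{2464}{118062} = 2464 \cdot \frac{1}{118062} = \frac{176}{8433}$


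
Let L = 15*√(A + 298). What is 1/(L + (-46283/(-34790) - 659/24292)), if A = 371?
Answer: -232699208437871420/26876898221501070749831 + 2678345937318534000*√669/26876898221501070749831 ≈ 0.0025689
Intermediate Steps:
L = 15*√669 (L = 15*√(371 + 298) = 15*√669 ≈ 387.98)
1/(L + (-46283/(-34790) - 659/24292)) = 1/(15*√669 + (-46283/(-34790) - 659/24292)) = 1/(15*√669 + (-46283*(-1/34790) - 659*1/24292)) = 1/(15*√669 + (46283/34790 - 659/24292)) = 1/(15*√669 + 550690013/422559340) = 1/(550690013/422559340 + 15*√669)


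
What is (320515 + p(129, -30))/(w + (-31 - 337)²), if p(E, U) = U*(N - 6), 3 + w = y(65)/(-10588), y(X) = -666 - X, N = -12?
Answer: 3399330340/1433838279 ≈ 2.3708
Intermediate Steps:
w = -31033/10588 (w = -3 + (-666 - 1*65)/(-10588) = -3 + (-666 - 65)*(-1/10588) = -3 - 731*(-1/10588) = -3 + 731/10588 = -31033/10588 ≈ -2.9310)
p(E, U) = -18*U (p(E, U) = U*(-12 - 6) = U*(-18) = -18*U)
(320515 + p(129, -30))/(w + (-31 - 337)²) = (320515 - 18*(-30))/(-31033/10588 + (-31 - 337)²) = (320515 + 540)/(-31033/10588 + (-368)²) = 321055/(-31033/10588 + 135424) = 321055/(1433838279/10588) = 321055*(10588/1433838279) = 3399330340/1433838279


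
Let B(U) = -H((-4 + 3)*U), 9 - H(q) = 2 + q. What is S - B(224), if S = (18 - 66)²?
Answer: 2535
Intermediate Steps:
H(q) = 7 - q (H(q) = 9 - (2 + q) = 9 + (-2 - q) = 7 - q)
B(U) = -7 - U (B(U) = -(7 - (-4 + 3)*U) = -(7 - (-1)*U) = -(7 + U) = -7 - U)
S = 2304 (S = (-48)² = 2304)
S - B(224) = 2304 - (-7 - 1*224) = 2304 - (-7 - 224) = 2304 - 1*(-231) = 2304 + 231 = 2535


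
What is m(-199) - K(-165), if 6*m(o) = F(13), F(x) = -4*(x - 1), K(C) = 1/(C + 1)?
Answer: -1311/164 ≈ -7.9939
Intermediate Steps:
K(C) = 1/(1 + C)
F(x) = 4 - 4*x (F(x) = -4*(-1 + x) = 4 - 4*x)
m(o) = -8 (m(o) = (4 - 4*13)/6 = (4 - 52)/6 = (1/6)*(-48) = -8)
m(-199) - K(-165) = -8 - 1/(1 - 165) = -8 - 1/(-164) = -8 - 1*(-1/164) = -8 + 1/164 = -1311/164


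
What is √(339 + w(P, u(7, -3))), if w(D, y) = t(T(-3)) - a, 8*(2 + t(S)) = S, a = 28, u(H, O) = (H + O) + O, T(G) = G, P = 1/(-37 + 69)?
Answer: √4938/4 ≈ 17.568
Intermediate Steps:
P = 1/32 ≈ 0.031250
u(H, O) = H + 2*O
t(S) = -2 + S/8
w(D, y) = -243/8 (w(D, y) = (-2 + (⅛)*(-3)) - 1*28 = (-2 - 3/8) - 28 = -19/8 - 28 = -243/8)
√(339 + w(P, u(7, -3))) = √(339 - 243/8) = √(2469/8) = √4938/4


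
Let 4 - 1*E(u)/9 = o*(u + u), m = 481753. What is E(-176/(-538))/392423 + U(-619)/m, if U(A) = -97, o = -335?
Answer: 250063214633/50854707572611 ≈ 0.0049172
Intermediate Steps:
E(u) = 36 + 6030*u (E(u) = 36 - (-3015)*(u + u) = 36 - (-3015)*2*u = 36 - (-6030)*u = 36 + 6030*u)
E(-176/(-538))/392423 + U(-619)/m = (36 + 6030*(-176/(-538)))/392423 - 97/481753 = (36 + 6030*(-176*(-1/538)))*(1/392423) - 97*1/481753 = (36 + 6030*(88/269))*(1/392423) - 97/481753 = (36 + 530640/269)*(1/392423) - 97/481753 = (540324/269)*(1/392423) - 97/481753 = 540324/105561787 - 97/481753 = 250063214633/50854707572611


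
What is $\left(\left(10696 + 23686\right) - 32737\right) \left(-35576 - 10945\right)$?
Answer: $-76527045$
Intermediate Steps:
$\left(\left(10696 + 23686\right) - 32737\right) \left(-35576 - 10945\right) = \left(34382 - 32737\right) \left(-46521\right) = 1645 \left(-46521\right) = -76527045$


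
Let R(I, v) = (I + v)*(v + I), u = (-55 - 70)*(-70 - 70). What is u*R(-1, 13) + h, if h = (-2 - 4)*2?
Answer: 2519988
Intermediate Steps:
u = 17500 (u = -125*(-140) = 17500)
R(I, v) = (I + v)² (R(I, v) = (I + v)*(I + v) = (I + v)²)
h = -12 (h = -6*2 = -12)
u*R(-1, 13) + h = 17500*(-1 + 13)² - 12 = 17500*12² - 12 = 17500*144 - 12 = 2520000 - 12 = 2519988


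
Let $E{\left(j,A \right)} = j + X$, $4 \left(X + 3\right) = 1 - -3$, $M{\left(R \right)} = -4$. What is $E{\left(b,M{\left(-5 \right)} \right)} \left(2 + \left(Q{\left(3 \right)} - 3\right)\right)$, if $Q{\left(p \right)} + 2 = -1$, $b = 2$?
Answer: $0$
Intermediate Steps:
$Q{\left(p \right)} = -3$ ($Q{\left(p \right)} = -2 - 1 = -3$)
$X = -2$ ($X = -3 + \frac{1 - -3}{4} = -3 + \frac{1 + 3}{4} = -3 + \frac{1}{4} \cdot 4 = -3 + 1 = -2$)
$E{\left(j,A \right)} = -2 + j$ ($E{\left(j,A \right)} = j - 2 = -2 + j$)
$E{\left(b,M{\left(-5 \right)} \right)} \left(2 + \left(Q{\left(3 \right)} - 3\right)\right) = \left(-2 + 2\right) \left(2 - 6\right) = 0 \left(2 - 6\right) = 0 \left(-4\right) = 0$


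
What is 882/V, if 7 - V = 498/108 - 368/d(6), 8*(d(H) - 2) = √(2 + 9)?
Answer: 1238915412/261956551 + 841300992*√11/2881522061 ≈ 5.6978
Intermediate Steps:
d(H) = 2 + √11/8 (d(H) = 2 + √(2 + 9)/8 = 2 + √11/8)
V = 43/18 + 368/(2 + √11/8) (V = 7 - (498/108 - 368/(2 + √11/8)) = 7 - (498*(1/108) - 368/(2 + √11/8)) = 7 - (83/18 - 368/(2 + √11/8)) = 7 + (-83/18 + 368/(2 + √11/8)) = 43/18 + 368/(2 + √11/8) ≈ 154.80)
882/V = 882/(858407/4410 - 2944*√11/245)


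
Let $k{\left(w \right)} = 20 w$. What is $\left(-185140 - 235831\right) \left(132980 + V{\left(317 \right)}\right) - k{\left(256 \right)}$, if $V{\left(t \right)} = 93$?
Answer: $-56019879003$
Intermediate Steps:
$\left(-185140 - 235831\right) \left(132980 + V{\left(317 \right)}\right) - k{\left(256 \right)} = \left(-185140 - 235831\right) \left(132980 + 93\right) - 20 \cdot 256 = \left(-420971\right) 133073 - 5120 = -56019873883 - 5120 = -56019879003$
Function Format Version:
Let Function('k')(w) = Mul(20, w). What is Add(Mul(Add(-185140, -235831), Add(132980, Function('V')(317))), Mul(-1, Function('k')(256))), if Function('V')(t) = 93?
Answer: -56019879003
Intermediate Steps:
Add(Mul(Add(-185140, -235831), Add(132980, Function('V')(317))), Mul(-1, Function('k')(256))) = Add(Mul(Add(-185140, -235831), Add(132980, 93)), Mul(-1, Mul(20, 256))) = Add(Mul(-420971, 133073), Mul(-1, 5120)) = Add(-56019873883, -5120) = -56019879003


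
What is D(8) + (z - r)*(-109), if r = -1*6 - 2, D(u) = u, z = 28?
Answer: -3916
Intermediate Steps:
r = -8 (r = -6 - 2 = -8)
D(8) + (z - r)*(-109) = 8 + (28 - 1*(-8))*(-109) = 8 + (28 + 8)*(-109) = 8 + 36*(-109) = 8 - 3924 = -3916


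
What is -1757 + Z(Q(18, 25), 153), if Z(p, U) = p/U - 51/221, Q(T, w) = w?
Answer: -3494807/1989 ≈ -1757.1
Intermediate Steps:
Z(p, U) = -3/13 + p/U (Z(p, U) = p/U - 51*1/221 = p/U - 3/13 = -3/13 + p/U)
-1757 + Z(Q(18, 25), 153) = -1757 + (-3/13 + 25/153) = -1757 - 134/1989 = -3494807/1989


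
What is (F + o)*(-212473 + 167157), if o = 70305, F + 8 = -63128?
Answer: -324870404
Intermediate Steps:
F = -63136 (F = -8 - 63128 = -63136)
(F + o)*(-212473 + 167157) = (-63136 + 70305)*(-212473 + 167157) = 7169*(-45316) = -324870404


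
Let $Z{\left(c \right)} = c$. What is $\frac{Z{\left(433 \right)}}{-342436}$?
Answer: $- \frac{433}{342436} \approx -0.0012645$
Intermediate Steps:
$\frac{Z{\left(433 \right)}}{-342436} = \frac{433}{-342436} = 433 \left(- \frac{1}{342436}\right) = - \frac{433}{342436}$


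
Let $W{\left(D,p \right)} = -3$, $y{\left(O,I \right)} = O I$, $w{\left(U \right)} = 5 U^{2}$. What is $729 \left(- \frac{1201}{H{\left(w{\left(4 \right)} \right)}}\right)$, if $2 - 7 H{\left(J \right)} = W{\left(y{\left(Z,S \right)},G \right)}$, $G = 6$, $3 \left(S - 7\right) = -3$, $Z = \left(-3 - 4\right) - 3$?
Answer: $- \frac{6128703}{5} \approx -1.2257 \cdot 10^{6}$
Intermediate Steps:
$Z = -10$ ($Z = -7 - 3 = -10$)
$S = 6$ ($S = 7 + \frac{1}{3} \left(-3\right) = 7 - 1 = 6$)
$y{\left(O,I \right)} = I O$
$H{\left(J \right)} = \frac{5}{7}$ ($H{\left(J \right)} = \frac{2}{7} - - \frac{3}{7} = \frac{2}{7} + \frac{3}{7} = \frac{5}{7}$)
$729 \left(- \frac{1201}{H{\left(w{\left(4 \right)} \right)}}\right) = 729 \left(- \frac{1201}{\frac{5}{7}}\right) = 729 \left(\left(-1201\right) \frac{7}{5}\right) = 729 \left(- \frac{8407}{5}\right) = - \frac{6128703}{5}$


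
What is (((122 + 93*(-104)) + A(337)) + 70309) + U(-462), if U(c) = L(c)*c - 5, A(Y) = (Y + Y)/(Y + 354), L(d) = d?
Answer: 189471492/691 ≈ 2.7420e+5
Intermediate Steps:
A(Y) = 2*Y/(354 + Y) (A(Y) = (2*Y)/(354 + Y) = 2*Y/(354 + Y))
U(c) = -5 + c² (U(c) = c*c - 5 = c² - 5 = -5 + c²)
(((122 + 93*(-104)) + A(337)) + 70309) + U(-462) = (((122 + 93*(-104)) + 2*337/(354 + 337)) + 70309) + (-5 + (-462)²) = (((122 - 9672) + 2*337/691) + 70309) + (-5 + 213444) = ((-9550 + 2*337*(1/691)) + 70309) + 213439 = ((-9550 + 674/691) + 70309) + 213439 = (-6598376/691 + 70309) + 213439 = 41985143/691 + 213439 = 189471492/691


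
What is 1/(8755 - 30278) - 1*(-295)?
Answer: 6349284/21523 ≈ 295.00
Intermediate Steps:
1/(8755 - 30278) - 1*(-295) = 1/(-21523) + 295 = -1/21523 + 295 = 6349284/21523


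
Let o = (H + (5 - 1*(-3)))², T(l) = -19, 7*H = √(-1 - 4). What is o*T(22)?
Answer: -59489/49 - 304*I*√5/7 ≈ -1214.1 - 97.109*I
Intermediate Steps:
H = I*√5/7 (H = √(-1 - 4)/7 = √(-5)/7 = (I*√5)/7 = I*√5/7 ≈ 0.31944*I)
o = (8 + I*√5/7)² (o = (I*√5/7 + (5 - 1*(-3)))² = (I*√5/7 + (5 + 3))² = (I*√5/7 + 8)² = (8 + I*√5/7)² ≈ 63.898 + 5.111*I)
o*T(22) = ((56 + I*√5)²/49)*(-19) = -19*(56 + I*√5)²/49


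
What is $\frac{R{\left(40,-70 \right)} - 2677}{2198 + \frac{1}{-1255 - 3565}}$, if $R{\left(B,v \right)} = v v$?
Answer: $\frac{1190540}{1177151} \approx 1.0114$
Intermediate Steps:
$R{\left(B,v \right)} = v^{2}$
$\frac{R{\left(40,-70 \right)} - 2677}{2198 + \frac{1}{-1255 - 3565}} = \frac{\left(-70\right)^{2} - 2677}{2198 + \frac{1}{-1255 - 3565}} = \frac{4900 - 2677}{2198 + \frac{1}{-4820}} = \frac{2223}{2198 - \frac{1}{4820}} = \frac{2223}{\frac{10594359}{4820}} = 2223 \cdot \frac{4820}{10594359} = \frac{1190540}{1177151}$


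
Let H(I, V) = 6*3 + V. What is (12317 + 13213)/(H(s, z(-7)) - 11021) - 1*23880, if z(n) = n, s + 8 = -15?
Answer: -8764811/367 ≈ -23882.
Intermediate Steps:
s = -23 (s = -8 - 15 = -23)
H(I, V) = 18 + V
(12317 + 13213)/(H(s, z(-7)) - 11021) - 1*23880 = (12317 + 13213)/((18 - 7) - 11021) - 1*23880 = 25530/(11 - 11021) - 23880 = 25530/(-11010) - 23880 = 25530*(-1/11010) - 23880 = -851/367 - 23880 = -8764811/367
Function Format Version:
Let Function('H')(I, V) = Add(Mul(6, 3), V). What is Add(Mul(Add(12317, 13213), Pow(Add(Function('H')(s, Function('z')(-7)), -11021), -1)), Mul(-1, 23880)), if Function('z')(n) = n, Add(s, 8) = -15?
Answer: Rational(-8764811, 367) ≈ -23882.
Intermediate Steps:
s = -23 (s = Add(-8, -15) = -23)
Function('H')(I, V) = Add(18, V)
Add(Mul(Add(12317, 13213), Pow(Add(Function('H')(s, Function('z')(-7)), -11021), -1)), Mul(-1, 23880)) = Add(Mul(Add(12317, 13213), Pow(Add(Add(18, -7), -11021), -1)), Mul(-1, 23880)) = Add(Mul(25530, Pow(Add(11, -11021), -1)), -23880) = Add(Mul(25530, Pow(-11010, -1)), -23880) = Add(Mul(25530, Rational(-1, 11010)), -23880) = Add(Rational(-851, 367), -23880) = Rational(-8764811, 367)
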